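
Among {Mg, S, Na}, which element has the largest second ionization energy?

After 1 electron has been removed, what remains? Mg⁺ still has 1 valence electron; S⁺ still has 5 valence electrons; Na⁺ is the bare [Ne] core.
Pulling an electron out of a noble-gas core costs far more than removing a remaining valence electron, so Na sits at the high end of IE_2.
Valence configurations: Mg⁺ [Ne]3s¹, S⁺ [Ne]3s²3p³.
Approximate IE_2 values (kJ/mol): Mg 1451, S 2252, Na 4562.
So the second ionization energies run Mg < S < Na.

Na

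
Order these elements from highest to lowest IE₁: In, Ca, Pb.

Pb > Ca > In

Ca is in period 4, group 2; In is in period 5, group 13; Pb is in period 6, group 14.
Across a period the outer electron is held more tightly (higher IE₁); down a group it sits in a higher shell, more shielded, and comes off more easily.
These sit on a diagonal, where the across-period and down-group effects partly cancel.
Ca > In: period and group pull opposite ways; the down-group shift dominates (590 vs 558 kJ/mol).
Pb > Ca: period and group pull opposite ways; the across-period shift dominates (716 vs 590 kJ/mol).
For reference (kJ/mol): Ca 590, In 558, Pb 716.
So from highest to lowest: Pb > Ca > In.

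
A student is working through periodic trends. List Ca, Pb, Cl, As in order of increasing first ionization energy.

Ca < Pb < As < Cl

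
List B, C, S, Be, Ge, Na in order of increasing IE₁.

Be is in period 2, group 2; B is in period 2, group 13; C is in period 2, group 14; Na is in period 3, group 1; S is in period 3, group 16; Ge is in period 4, group 14.
Across a period the outer electron is held more tightly (higher IE₁); down a group it sits in a higher shell, more shielded, and comes off more easily.
These span different periods and groups, so the two trends combine.
Ge > Na: the two effects oppose for this pair; the across-period effect wins (762 vs 496 kJ/mol).
B > Ge: period and group pull opposite ways; the down-group shift dominates (801 vs 762 kJ/mol).
Be > B: this pair runs against the simple trend — see the exception note.
S > Be: period and group pull opposite ways; the across-period shift dominates (1000 vs 900 kJ/mol).
C > S: period and group pull opposite ways; the down-group shift dominates (1086 vs 1000 kJ/mol).
Note the exception: Be has a higher first ionization energy than B, contrary to the simple trend — removing B's lone 2p electron is easier than breaking Be's filled 2s².
Tabulated first ionization energy (kJ/mol): Be 900, B 801, C 1086, Na 496, S 1000, Ge 762.
So from lowest to highest: Na < Ge < B < Be < S < C.

Na < Ge < B < Be < S < C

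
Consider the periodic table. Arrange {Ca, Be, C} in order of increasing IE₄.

After 3 electrons have been removed, what remains? Ca³⁺ is already 1 electron into the core; Be³⁺ is already 1 electron into the core; C³⁺ still has 1 valence electron.
Pulling an electron out of a noble-gas core costs far more than removing a remaining valence electron, so Ca and Be sit at the high end of IE_4.
Tabulated IE_4 (kJ/mol): Ca 6491, Be 21007, C 6223.
Overall IE_4 order: C < Ca < Be.

C < Ca < Be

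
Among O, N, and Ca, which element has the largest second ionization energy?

After 1 electron has been removed, what remains? O⁺ still has 5 valence electrons; N⁺ still has 4 valence electrons; Ca⁺ still has 1 valence electron.
All are still removing valence electrons, so compare the +1 ions as you would atoms: IE_2 generally rises across a period (higher Z_eff) and falls down a group (larger shell), subject to the usual subshell exceptions.
Valence configurations: O⁺ [He]2s²2p³, N⁺ [He]2s²2p², Ca⁺ [Ar]4s¹.
The numbers (kJ/mol): O 3388, N 2856, Ca 1145.
Overall IE_2 order: Ca < N < O.

O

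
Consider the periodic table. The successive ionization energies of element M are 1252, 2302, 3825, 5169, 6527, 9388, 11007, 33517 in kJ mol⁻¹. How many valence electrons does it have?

7

Look for the largest jump between consecutive ionization energies: IE8/IE7 ≈ 3.0, far larger than any earlier ratio.
That jump marks the point where a core electron is being removed. So the atom has 7 valence electrons.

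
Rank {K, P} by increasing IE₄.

P < K

After 3 electrons have been removed, what remains? K³⁺ is already 2 electrons into the core; P³⁺ still has 2 valence electrons.
Breaking into a closed-shell core is much more expensive than removing a leftover valence electron — K has the largest IE_4 here.
The numbers (kJ/mol): K 5877, P 4964.
Putting it together, IE_4: P < K.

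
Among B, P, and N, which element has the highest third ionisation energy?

N

The third ionization energy removes an electron from the +2 ion. For each element: B²⁺ still has 1 valence electron; P²⁺ still has 3 valence electrons; N²⁺ still has 3 valence electrons.
All are still removing valence electrons, so compare the +2 ions as you would atoms: IE_3 generally rises across a period (higher Z_eff) and falls down a group (larger shell), subject to the usual subshell exceptions.
Valence configurations: B²⁺ [He]2s¹, P²⁺ [Ne]3s²3p¹, N²⁺ [He]2s²2p¹.
Approximate IE_3 values (kJ/mol): B 3660, P 2914, N 4578.
Overall IE_3 order: P < B < N.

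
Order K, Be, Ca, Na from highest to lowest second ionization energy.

The second ionization energy removes an electron from the +1 ion. For each element: K⁺ is the bare [Ar] core; Be⁺ still has 1 valence electron; Ca⁺ still has 1 valence electron; Na⁺ is the bare [Ne] core.
Core electrons are held far more tightly than valence electrons, so K and Na top the IE_2 order.
Valence configurations: Be⁺ [He]2s¹, Ca⁺ [Ar]4s¹.
The numbers (kJ/mol): K 3052, Be 1757, Ca 1145, Na 4562.
Putting it together, IE_2: Ca < Be < K < Na.

Na > K > Be > Ca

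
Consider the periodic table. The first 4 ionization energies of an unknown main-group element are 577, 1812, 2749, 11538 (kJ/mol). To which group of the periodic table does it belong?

Group 13

Look for the largest jump between consecutive ionization energies: IE4/IE3 ≈ 4.2, far larger than any earlier ratio.
That jump marks the point where a core electron is being removed. So the atom has 3 valence electrons.
A main-group element with 3 valence electrons is in group 13.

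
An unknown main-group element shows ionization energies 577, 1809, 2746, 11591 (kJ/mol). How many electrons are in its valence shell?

Look for the largest jump between consecutive ionization energies: IE4/IE3 ≈ 4.2, far larger than any earlier ratio.
That jump marks the point where a core electron is being removed. So the atom has 3 valence electrons.

3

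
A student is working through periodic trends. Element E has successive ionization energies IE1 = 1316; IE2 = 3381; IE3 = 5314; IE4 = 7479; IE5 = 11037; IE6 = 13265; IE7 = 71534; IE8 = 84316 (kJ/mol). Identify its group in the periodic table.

Look for the largest jump between consecutive ionization energies: IE7/IE6 ≈ 5.4, far larger than any earlier ratio.
That jump marks the point where a core electron is being removed. So the atom has 6 valence electrons.
A main-group element with 6 valence electrons is in group 16.

Group 16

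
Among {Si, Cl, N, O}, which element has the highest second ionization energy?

O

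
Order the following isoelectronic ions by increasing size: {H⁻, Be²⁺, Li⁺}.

Be²⁺ < Li⁺ < H⁻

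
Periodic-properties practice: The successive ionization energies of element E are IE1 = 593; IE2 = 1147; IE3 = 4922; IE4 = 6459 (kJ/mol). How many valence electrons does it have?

2

Look for the largest jump between consecutive ionization energies: IE3/IE2 ≈ 4.3, far larger than any earlier ratio.
That jump marks the point where a core electron is being removed. So the atom has 2 valence electrons.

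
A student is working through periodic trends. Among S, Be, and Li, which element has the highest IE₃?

Be

The third ionization energy removes an electron from the +2 ion. For each element: S²⁺ still has 4 valence electrons; Be²⁺ is the bare [He] core; Li²⁺ is already 1 electron into the core.
Breaking into a closed-shell core is much more expensive than removing a leftover valence electron — Li and Be have the largest IE_3 here.
The numbers (kJ/mol): S 3357, Be 14849, Li 11815.
So the third ionization energies run S < Li < Be.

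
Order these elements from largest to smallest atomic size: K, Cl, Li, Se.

K, Li, Se, Cl

Li is in period 2, group 1; Cl is in period 3, group 17; K is in period 4, group 1; Se is in period 4, group 16.
Moving right in a period, electrons are added to the same shell under a stronger nuclear pull, so atoms get smaller; moving down, a new shell is opened and atoms get larger.
Neither a single period nor a single group — weigh both effects.
Se > Cl: relative to Cl, both the across-period and down-group shifts push Se's atomic radius up.
Li > Se: the two effects oppose for this pair; the across-period effect wins (133 vs 116 pm).
K > Li: K sits below Li in group 1, so the down-group effect alone puts K larger.
Approximate values (pm): Li 133, Cl 99, K 196, Se 116.
So from largest to smallest: K > Li > Se > Cl.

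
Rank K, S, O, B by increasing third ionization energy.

S < B < K < O

After 2 electrons have been removed, what remains? K²⁺ is already 1 electron into the core; S²⁺ still has 4 valence electrons; O²⁺ still has 4 valence electrons; B²⁺ still has 1 valence electron.
Usually core removal costs more than valence removal, but here the competition is close: a tightly held n=2 valence electron can cost more to remove than an n=3 core electron, so the actual values have to decide it.
Valence configurations: S²⁺ [Ne]3s²3p², O²⁺ [He]2s²2p², B²⁺ [He]2s¹.
Approximate IE_3 values (kJ/mol): K 4420, S 3357, O 5300, B 3660.
Overall IE_3 order: S < B < K < O.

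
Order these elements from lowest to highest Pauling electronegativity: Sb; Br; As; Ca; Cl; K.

K < Ca < Sb < As < Br < Cl

Cl is in period 3, group 17; K is in period 4, group 1; Ca is in period 4, group 2; As is in period 4, group 15; Br is in period 4, group 17; Sb is in period 5, group 15.
EN rises left→right (higher Z_eff, smaller atoms) and falls top→bottom (larger, more shielded atoms).
Here both period and group differ, so the two effects have to be weighed against each other.
Ca > K: Ca lies to the right of K in period 4, so the across-period effect alone puts Ca higher.
Sb > Ca: the two effects oppose for this pair; the across-period effect wins (2.05 vs 1.00).
As > Sb: As sits above Sb in group 15, so the down-group effect alone puts As higher.
Br > As: Br lies to the right of As in period 4, so the across-period effect alone puts Br higher.
Cl > Br: Cl sits above Br in group 17, so the down-group effect alone puts Cl higher.
Tabulated electronegativity (Pauling): Cl 3.16, K 0.82, Ca 1.00, As 2.18, Br 2.96, Sb 2.05.
So from lowest to highest: K < Ca < Sb < As < Br < Cl.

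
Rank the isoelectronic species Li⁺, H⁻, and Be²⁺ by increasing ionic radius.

All of these have 2 electrons, so size is governed by nuclear charge alone: the more protons, the stronger the pull on the same electron cloud, and the smaller the ion.
Nuclear charges: Be²⁺ (Z=4), Li⁺ (Z=3), H⁻ (Z=1).
Smallest to largest: Be²⁺ < Li⁺ < H⁻.

Be²⁺, Li⁺, H⁻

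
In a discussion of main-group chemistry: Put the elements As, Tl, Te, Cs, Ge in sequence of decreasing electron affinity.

Te, Ge, As, Cs, Tl

Ge is in period 4, group 14; As is in period 4, group 15; Te is in period 5, group 16; Cs is in period 6, group 1; Tl is in period 6, group 13.
Adding an electron releases more energy for atoms nearer the top right (short of the noble gases).
Here both period and group differ, so the two effects have to be weighed against each other.
Cs > Tl: this pair runs against the simple trend — see the exception note.
As > Cs: relative to Cs, both the across-period and down-group shifts push As's electron affinity up.
Ge > As: this pair runs against the simple trend — see the exception note.
Te > Ge: the two effects oppose for this pair; the across-period effect wins (190 vs 119 kJ/mol).
Note the exception: Cs has a higher electron affinity than Tl, contrary to the simple trend — Tl's ns²np¹ configuration gives only a small electron affinity — the sparsely filled np subshell binds an added electron weakly.
Note the exception: Ge has a higher electron affinity than As, contrary to the simple trend — adding an electron to As's half-filled 4p³ is unfavourable, so Ge (4p²) has the more exothermic EA.
Tabulated electron affinity (kJ/mol): Ge 119, As 78, Te 190, Cs 46, Tl 19.
So from highest to lowest: Te > Ge > As > Cs > Tl.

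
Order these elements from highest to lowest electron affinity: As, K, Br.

Br, As, K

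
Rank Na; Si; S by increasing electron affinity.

Na < Si < S

Electron affinity generally becomes more exothermic across a period toward the halogens and less exothermic down a group.
All lie in period 3, so electron affinity increases left to right.
So from lowest to highest: Na < Si < S.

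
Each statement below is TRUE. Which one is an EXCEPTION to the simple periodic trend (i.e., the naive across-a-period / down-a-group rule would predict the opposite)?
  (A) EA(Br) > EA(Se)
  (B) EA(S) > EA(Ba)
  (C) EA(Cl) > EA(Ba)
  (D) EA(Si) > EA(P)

(D)

The general trend: electron affinity increases across a period and decreases down a group.
(A) Br (period 4, group 17) vs Se (period 4, group 16): the stated order agrees with the simple trend.
(B) S (period 3, group 16) vs Ba (period 6, group 2): the stated order agrees with the simple trend.
(C) Cl (period 3, group 17) vs Ba (period 6, group 2): the stated order agrees with the simple trend.
(D) Si (period 3, group 14) vs P (period 3, group 15): the stated order contradicts the simple trend.
The exception is (D): adding an electron to P's half-filled 3p³ is unfavourable, so Si (3p²) has the more exothermic EA.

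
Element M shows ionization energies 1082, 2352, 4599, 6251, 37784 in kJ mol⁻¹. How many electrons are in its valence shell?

4

Look for the largest jump between consecutive ionization energies: IE5/IE4 ≈ 6.0, far larger than any earlier ratio.
That jump marks the point where a core electron is being removed. So the atom has 4 valence electrons.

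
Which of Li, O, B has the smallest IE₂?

IE_2 is the cost of taking one more electron from the +1 cation: Li⁺ is the bare [He] core; O⁺ still has 5 valence electrons; B⁺ still has 2 valence electrons.
Pulling an electron out of a noble-gas core costs far more than removing a remaining valence electron, so Li sits at the high end of IE_2.
Valence configurations: O⁺ [He]2s²2p³, B⁺ [He]2s².
The numbers (kJ/mol): Li 7298, O 3388, B 2427.
Hence IE_2: B < O < Li.

B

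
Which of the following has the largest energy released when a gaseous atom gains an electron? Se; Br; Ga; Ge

Br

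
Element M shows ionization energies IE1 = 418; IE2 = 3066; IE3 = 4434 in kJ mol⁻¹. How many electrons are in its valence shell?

Look for the largest jump between consecutive ionization energies: IE2/IE1 ≈ 7.3, far larger than any earlier ratio.
That jump marks the point where a core electron is being removed. So the atom has 1 valence electron.

1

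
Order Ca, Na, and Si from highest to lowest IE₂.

Na > Si > Ca

IE_2 is the cost of taking one more electron from the +1 cation: Ca⁺ still has 1 valence electron; Na⁺ is the bare [Ne] core; Si⁺ still has 3 valence electrons.
Breaking into a closed-shell core is much more expensive than removing a leftover valence electron — Na has the largest IE_2 here.
Valence configurations: Ca⁺ [Ar]4s¹, Si⁺ [Ne]3s²3p¹.
Approximate IE_2 values (kJ/mol): Ca 1145, Na 4562, Si 1577.
Overall IE_2 order: Ca < Si < Na.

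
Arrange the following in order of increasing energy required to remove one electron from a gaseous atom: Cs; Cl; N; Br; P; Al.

Cs, Al, P, Br, Cl, N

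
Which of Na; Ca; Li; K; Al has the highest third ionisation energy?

Li

Consider each +2 ion: Na²⁺ is already 1 electron into the core; Ca²⁺ is the bare [Ar] core; Li²⁺ is already 1 electron into the core; K²⁺ is already 1 electron into the core; Al²⁺ still has 1 valence electron.
Pulling an electron out of a noble-gas core costs far more than removing a remaining valence electron, so K, Ca, Na and Li sit at the high end of IE_3.
Tabulated IE_3 (kJ/mol): Na 6910, Ca 4912, Li 11815, K 4420, Al 2745.
Overall IE_3 order: Al < K < Ca < Na < Li.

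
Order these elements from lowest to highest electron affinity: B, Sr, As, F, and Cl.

B is in period 2, group 13; F is in period 2, group 17; Cl is in period 3, group 17; As is in period 4, group 15; Sr is in period 5, group 2.
Adding an electron releases more energy for atoms nearer the top right (short of the noble gases).
These span different periods and groups, so the two trends combine.
B > Sr: both effects reinforce here, so B is clearly the higher of the two.
As > B: the two effects oppose for this pair; the across-period effect wins (78 vs 27 kJ/mol).
F > As: both effects reinforce here, so F is clearly the higher of the two.
Cl > F: this pair runs against the simple trend — see the exception note.
Note the exception: Cl has a higher electron affinity than F, contrary to the simple trend — F's small 2p subshell makes the incoming electron feel strong e⁻–e⁻ repulsion, so Cl actually releases more energy on gaining an electron.
Tabulated electron affinity (kJ/mol): B 27, F 328, Cl 349, As 78, Sr 5.
So from lowest to highest: Sr < B < As < F < Cl.

Sr < B < As < F < Cl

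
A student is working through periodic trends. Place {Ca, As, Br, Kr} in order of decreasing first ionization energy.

Kr > Br > As > Ca

IE₁ increases left→right with effective nuclear charge and decreases top→bottom as the valence shell moves farther out.
All lie in period 4, so first ionization energy increases left to right.
So from highest to lowest: Kr > Br > As > Ca.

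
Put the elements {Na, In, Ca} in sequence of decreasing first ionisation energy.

Across a period the outer electron is held more tightly (higher IE₁); down a group it sits in a higher shell, more shielded, and comes off more easily.
These sit on a diagonal, where the across-period and down-group effects partly cancel.
In > Na: period and group pull opposite ways; the across-period shift dominates (558 vs 496 kJ/mol).
Ca > In: the two effects oppose for this pair; the down-group effect wins (590 vs 558 kJ/mol).
Approximate values (kJ/mol): Na 496, Ca 590, In 558.
So from highest to lowest: Ca > In > Na.

Ca, In, Na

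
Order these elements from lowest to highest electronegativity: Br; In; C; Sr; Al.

Smaller atoms with higher effective nuclear charge are more electronegative.
Neither a single period nor a single group — weigh both effects.
Al > Sr: relative to Sr, both the across-period and down-group shifts push Al's electronegativity up.
In > Al: this pair runs against the simple trend — see the exception note.
C > In: both effects reinforce here, so C is clearly the higher of the two.
Br > C: the two effects oppose for this pair; the across-period effect wins (2.96 vs 2.55).
Note the exception: In has a higher electronegativity than Al, contrary to the simple trend — poor shielding by filled d (and f) subshells raises the heavier element's effective nuclear charge more than the simple down-group trend predicts.
Approximate values (Pauling): C 2.55, Al 1.61, Br 2.96, Sr 0.95, In 1.78.
So from lowest to highest: Sr < Al < In < C < Br.

Sr, Al, In, C, Br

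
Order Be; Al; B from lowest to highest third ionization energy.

Al < B < Be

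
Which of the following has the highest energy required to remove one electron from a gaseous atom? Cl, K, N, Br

N is in period 2, group 15; Cl is in period 3, group 17; K is in period 4, group 1; Br is in period 4, group 17.
IE₁ increases left→right with effective nuclear charge and decreases top→bottom as the valence shell moves farther out.
These span different periods and groups, so the two trends combine.
Br > K: both are in period 4; the period trend gives Br the larger value.
Cl > Br: they share group 17; the group trend gives Cl the larger value.
N > Cl: the two effects oppose for this pair; the down-group effect wins (1402 vs 1251 kJ/mol).
Approximate values (kJ/mol): N 1402, Cl 1251, K 419, Br 1140.
The highest energy required to remove one electron from a gaseous atom among these belongs to N.

N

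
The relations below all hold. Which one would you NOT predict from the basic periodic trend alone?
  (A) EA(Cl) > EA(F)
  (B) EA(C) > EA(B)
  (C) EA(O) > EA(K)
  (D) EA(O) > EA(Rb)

(A)

The general trend: electron affinity increases across a period and decreases down a group.
(A) Cl (period 3, group 17) vs F (period 2, group 17): the stated order contradicts the simple trend.
(B) C (period 2, group 14) vs B (period 2, group 13): the stated order agrees with the simple trend.
(C) O (period 2, group 16) vs K (period 4, group 1): the stated order agrees with the simple trend.
(D) O (period 2, group 16) vs Rb (period 5, group 1): the stated order agrees with the simple trend.
The exception is (A): F's small 2p subshell makes the incoming electron feel strong e⁻–e⁻ repulsion, so Cl actually releases more energy on gaining an electron.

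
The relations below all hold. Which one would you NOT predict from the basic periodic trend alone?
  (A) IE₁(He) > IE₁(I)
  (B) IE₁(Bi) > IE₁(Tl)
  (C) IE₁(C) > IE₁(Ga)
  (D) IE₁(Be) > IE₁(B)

(D)

The general trend: first ionisation energy increases across a period and decreases down a group.
(A) He (period 1, group 18) vs I (period 5, group 17): the stated order agrees with the simple trend.
(B) Bi (period 6, group 15) vs Tl (period 6, group 13): the stated order agrees with the simple trend.
(C) C (period 2, group 14) vs Ga (period 4, group 13): the stated order agrees with the simple trend.
(D) Be (period 2, group 2) vs B (period 2, group 13): the stated order contradicts the simple trend.
The exception is (D): removing B's lone 2p electron is easier than breaking Be's filled 2s².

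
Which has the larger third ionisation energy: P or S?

Consider each +2 ion: P²⁺ still has 3 valence electrons; S²⁺ still has 4 valence electrons.
All are still removing valence electrons, so compare the +2 ions as you would atoms: IE_3 generally rises across a period (higher Z_eff) and falls down a group (larger shell), subject to the usual subshell exceptions.
Valence configurations: P²⁺ [Ne]3s²3p¹, S²⁺ [Ne]3s²3p².
Tabulated IE_3 (kJ/mol): P 2914, S 3357.
So the third ionization energies run P < S.

S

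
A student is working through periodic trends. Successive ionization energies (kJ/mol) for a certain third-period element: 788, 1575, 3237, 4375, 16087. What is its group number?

Look for the largest jump between consecutive ionization energies: IE5/IE4 ≈ 3.7, far larger than any earlier ratio.
That jump marks the point where a core electron is being removed. So the atom has 4 valence electrons.
A main-group element with 4 valence electrons is in group 14.

Group 14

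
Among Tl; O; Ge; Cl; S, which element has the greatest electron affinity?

O is in period 2, group 16; S is in period 3, group 16; Cl is in period 3, group 17; Ge is in period 4, group 14; Tl is in period 6, group 13.
Atoms with high Z_eff and room in the valence shell (especially the halogens) have the most exothermic electron affinities.
Here both period and group differ, so the two effects have to be weighed against each other.
Ge > Tl: relative to Tl, both the across-period and down-group shifts push Ge's electron affinity up.
O > Ge: both effects reinforce here, so O is clearly the higher of the two.
S > O: this pair runs against the simple trend — see the exception note.
Cl > S: Cl lies to the right of S in period 3, so the across-period effect alone puts Cl higher.
Note the exception: S has a higher electron affinity than O, contrary to the simple trend — the compact 2p subshell of O repels the added electron more than S's larger 3p does.
Approximate values (kJ/mol): O 141, S 200, Cl 349, Ge 119, Tl 19.
The greatest electron affinity among these belongs to Cl.

Cl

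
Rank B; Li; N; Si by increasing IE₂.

Si < B < N < Li

After 1 electron has been removed, what remains? B⁺ still has 2 valence electrons; Li⁺ is the bare [He] core; N⁺ still has 4 valence electrons; Si⁺ still has 3 valence electrons.
Pulling an electron out of a noble-gas core costs far more than removing a remaining valence electron, so Li sits at the high end of IE_2.
Valence configurations: B⁺ [He]2s², N⁺ [He]2s²2p², Si⁺ [Ne]3s²3p¹.
Tabulated IE_2 (kJ/mol): B 2427, Li 7298, N 2856, Si 1577.
Putting it together, IE_2: Si < B < N < Li.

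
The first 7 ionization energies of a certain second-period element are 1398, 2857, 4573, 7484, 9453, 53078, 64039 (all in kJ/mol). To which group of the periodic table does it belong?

Look for the largest jump between consecutive ionization energies: IE6/IE5 ≈ 5.6, far larger than any earlier ratio.
That jump marks the point where a core electron is being removed. So the atom has 5 valence electrons.
A main-group element with 5 valence electrons is in group 15.

Group 15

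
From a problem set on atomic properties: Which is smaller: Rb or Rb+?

Rb+

Forming Rb+ removes 1 electron from Rb. Fewer electrons for the same nuclear charge means less shielding and a higher Z_eff on the remaining electrons, and for main-group metals the entire outer shell is lost.
A cation is smaller than its parent atom: Rb+ < Rb.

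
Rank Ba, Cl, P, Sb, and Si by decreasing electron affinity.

Cl > Si > Sb > P > Ba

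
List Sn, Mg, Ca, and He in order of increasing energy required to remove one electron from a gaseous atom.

Ca < Sn < Mg < He

First ionization energy rises across a period (greater Z_eff holds electrons more tightly) and falls down a group (valence electrons are farther from the nucleus).
Here both period and group differ, so the two effects have to be weighed against each other.
Sn > Ca: period and group pull opposite ways; the across-period shift dominates (709 vs 590 kJ/mol).
Mg > Sn: the two effects oppose for this pair; the down-group effect wins (738 vs 709 kJ/mol).
He > Mg: both effects reinforce here, so He is clearly the higher of the two.
Approximate values (kJ/mol): He 2372, Mg 738, Ca 590, Sn 709.
So from lowest to highest: Ca < Sn < Mg < He.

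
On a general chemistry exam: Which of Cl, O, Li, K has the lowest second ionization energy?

Cl

IE_2 is the cost of taking one more electron from the +1 cation: Cl⁺ still has 6 valence electrons; O⁺ still has 5 valence electrons; Li⁺ is the bare [He] core; K⁺ is the bare [Ar] core.
Usually core removal costs more than valence removal, but here the competition is close: a tightly held n=2 valence electron can cost more to remove than an n=3 core electron, so the actual values have to decide it.
Valence configurations: Cl⁺ [Ne]3s²3p⁴, O⁺ [He]2s²2p³.
Approximate IE_2 values (kJ/mol): Cl 2298, O 3388, Li 7298, K 3052.
Overall IE_2 order: Cl < K < O < Li.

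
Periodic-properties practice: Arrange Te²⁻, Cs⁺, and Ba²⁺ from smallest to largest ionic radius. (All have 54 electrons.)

Ba²⁺ < Cs⁺ < Te²⁻

All of these have 54 electrons, so size is governed by nuclear charge alone: the more protons, the stronger the pull on the same electron cloud, and the smaller the ion.
Nuclear charges: Ba²⁺ (Z=56), Cs⁺ (Z=55), Te²⁻ (Z=52).
Smallest to largest: Ba²⁺ < Cs⁺ < Te²⁻.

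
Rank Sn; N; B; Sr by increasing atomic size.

N < B < Sn < Sr

Radius decreases left→right (rising Z_eff, same n) and increases top→bottom (higher n).
Here both period and group differ, so the two effects have to be weighed against each other.
B > N: both are in period 2; the period trend gives B the larger value.
Sn > B: period and group pull opposite ways; the down-group shift dominates (140 vs 85 pm).
Sr > Sn: Sr lies to the left of Sn in period 5, so the across-period effect alone puts Sr larger.
For reference (pm): B 85, N 71, Sr 185, Sn 140.
So from smallest to largest: N < B < Sn < Sr.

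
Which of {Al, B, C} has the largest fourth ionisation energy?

B

Consider each +3 ion: Al³⁺ is the bare [Ne] core; B³⁺ is the bare [He] core; C³⁺ still has 1 valence electron.
Breaking into a closed-shell core is much more expensive than removing a leftover valence electron — Al and B have the largest IE_4 here.
The numbers (kJ/mol): Al 11577, B 25026, C 6223.
So the fourth ionization energies run C < Al < B.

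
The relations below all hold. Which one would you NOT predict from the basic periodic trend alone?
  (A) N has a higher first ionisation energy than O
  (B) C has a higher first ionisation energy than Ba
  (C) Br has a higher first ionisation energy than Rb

The general trend: first ionisation energy increases across a period and decreases down a group.
(A) N (period 2, group 15) vs O (period 2, group 16): the stated order contradicts the simple trend.
(B) C (period 2, group 14) vs Ba (period 6, group 2): the stated order agrees with the simple trend.
(C) Br (period 4, group 17) vs Rb (period 5, group 1): the stated order agrees with the simple trend.
The exception is (A): pairing an electron in O's 2p⁴ costs repulsion energy, so O ionizes more easily than half-filled N (2p³).

(A)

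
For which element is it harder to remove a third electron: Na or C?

Na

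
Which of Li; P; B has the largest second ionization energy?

Consider each +1 ion: Li⁺ is the bare [He] core; P⁺ still has 4 valence electrons; B⁺ still has 2 valence electrons.
Core electrons are held far more tightly than valence electrons, so Li tops the IE_2 order.
Valence configurations: P⁺ [Ne]3s²3p², B⁺ [He]2s².
The numbers (kJ/mol): Li 7298, P 1907, B 2427.
Overall IE_2 order: P < B < Li.

Li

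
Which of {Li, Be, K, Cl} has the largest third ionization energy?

Be

The third ionization energy removes an electron from the +2 ion. For each element: Li²⁺ is already 1 electron into the core; Be²⁺ is the bare [He] core; K²⁺ is already 1 electron into the core; Cl²⁺ still has 5 valence electrons.
Breaking into a closed-shell core is much more expensive than removing a leftover valence electron — K, Li and Be have the largest IE_3 here.
Tabulated IE_3 (kJ/mol): Li 11815, Be 14849, K 4420, Cl 3822.
Overall IE_3 order: Cl < K < Li < Be.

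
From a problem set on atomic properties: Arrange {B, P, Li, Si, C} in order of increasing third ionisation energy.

P < Si < B < C < Li

The third ionization energy removes an electron from the +2 ion. For each element: B²⁺ still has 1 valence electron; P²⁺ still has 3 valence electrons; Li²⁺ is already 1 electron into the core; Si²⁺ still has 2 valence electrons; C²⁺ still has 2 valence electrons.
Core electrons are held far more tightly than valence electrons, so Li tops the IE_3 order.
Valence configurations: B²⁺ [He]2s¹, P²⁺ [Ne]3s²3p¹, Si²⁺ [Ne]3s², C²⁺ [He]2s².
P²⁺ loses a lone 3p electron whereas Si²⁺ must break into a filled 3s² pair, so IE_3(Si) > IE_3(P) even though P has the higher nuclear charge.
The numbers (kJ/mol): B 3660, P 2914, Li 11815, Si 3232, C 4620.
Hence IE_3: P < Si < B < C < Li.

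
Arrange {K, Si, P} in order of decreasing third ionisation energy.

After 2 electrons have been removed, what remains? K²⁺ is already 1 electron into the core; Si²⁺ still has 2 valence electrons; P²⁺ still has 3 valence electrons.
Core electrons are held far more tightly than valence electrons, so K tops the IE_3 order.
Valence configurations: Si²⁺ [Ne]3s², P²⁺ [Ne]3s²3p¹.
P²⁺ loses a lone 3p electron whereas Si²⁺ must break into a filled 3s² pair, so IE_3(Si) > IE_3(P) even though P has the higher nuclear charge.
Approximate IE_3 values (kJ/mol): K 4420, Si 3232, P 2914.
Hence IE_3: P < Si < K.

K, Si, P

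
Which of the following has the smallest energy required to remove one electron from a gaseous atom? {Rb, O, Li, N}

Rb

Li is in period 2, group 1; N is in period 2, group 15; O is in period 2, group 16; Rb is in period 5, group 1.
Removing the outermost electron gets harder across a period and easier down a group.
Here both period and group differ, so the two effects have to be weighed against each other.
Li > Rb: they share group 1; the group trend gives Li the larger value.
O > Li: O lies to the right of Li in period 2, so the across-period effect alone puts O higher.
N > O: this pair runs against the simple trend — see the exception note.
Note the exception: N has a higher first ionization energy than O, contrary to the simple trend — pairing an electron in O's 2p⁴ costs repulsion energy, so O ionizes more easily than half-filled N (2p³).
For reference (kJ/mol): Li 520, N 1402, O 1314, Rb 403.
The smallest energy required to remove one electron from a gaseous atom among these belongs to Rb.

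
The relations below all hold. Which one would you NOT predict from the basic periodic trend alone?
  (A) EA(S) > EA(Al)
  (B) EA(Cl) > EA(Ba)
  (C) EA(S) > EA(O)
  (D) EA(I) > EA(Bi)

(C)

The general trend: electron affinity increases across a period and decreases down a group.
(A) S (period 3, group 16) vs Al (period 3, group 13): the stated order agrees with the simple trend.
(B) Cl (period 3, group 17) vs Ba (period 6, group 2): the stated order agrees with the simple trend.
(C) S (period 3, group 16) vs O (period 2, group 16): the stated order contradicts the simple trend.
(D) I (period 5, group 17) vs Bi (period 6, group 15): the stated order agrees with the simple trend.
The exception is (C): the compact 2p subshell of O repels the added electron more than S's larger 3p does.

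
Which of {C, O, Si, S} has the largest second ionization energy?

Consider each +1 ion: C⁺ still has 3 valence electrons; O⁺ still has 5 valence electrons; Si⁺ still has 3 valence electrons; S⁺ still has 5 valence electrons.
All are still removing valence electrons, so compare the +1 ions as you would atoms: IE_2 generally rises across a period (higher Z_eff) and falls down a group (larger shell), subject to the usual subshell exceptions.
Valence configurations: C⁺ [He]2s²2p¹, O⁺ [He]2s²2p³, Si⁺ [Ne]3s²3p¹, S⁺ [Ne]3s²3p³.
The numbers (kJ/mol): C 2353, O 3388, Si 1577, S 2252.
Hence IE_2: Si < S < C < O.

O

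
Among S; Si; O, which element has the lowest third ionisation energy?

Si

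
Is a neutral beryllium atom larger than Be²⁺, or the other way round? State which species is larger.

Forming Be²⁺ removes 2 electrons from Be. Fewer electrons for the same nuclear charge means less shielding and a higher Z_eff on the remaining electrons, and for main-group metals the entire outer shell is lost.
A cation is smaller than its parent atom: Be²⁺ < Be.

Be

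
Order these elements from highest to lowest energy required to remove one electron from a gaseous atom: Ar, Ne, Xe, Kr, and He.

He > Ne > Ar > Kr > Xe

First ionization energy rises across a period (greater Z_eff holds electrons more tightly) and falls down a group (valence electrons are farther from the nucleus).
All are in group 18, so first ionization energy increases up the group.
So from highest to lowest: He > Ne > Ar > Kr > Xe.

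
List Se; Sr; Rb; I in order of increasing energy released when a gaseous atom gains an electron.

Sr, Rb, Se, I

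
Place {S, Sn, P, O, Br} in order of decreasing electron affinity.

Br, S, O, Sn, P

O is in period 2, group 16; P is in period 3, group 15; S is in period 3, group 16; Br is in period 4, group 17; Sn is in period 5, group 14.
EA tends to increase across a period and decrease down a group, though the pattern is less regular than for IE or radius.
These span different periods and groups, so the two trends combine.
Sn > P: this pair runs against the simple trend — see the exception note.
O > Sn: both effects reinforce here, so O is clearly the higher of the two.
S > O: this pair runs against the simple trend — see the exception note.
Br > S: the two effects oppose for this pair; the across-period effect wins (325 vs 200 kJ/mol).
Note the exception: Sn has a higher electron affinity than P, contrary to the simple trend — adding an electron to P's half-filled np³ subshell costs electron-pairing energy.
Note the exception: S has a higher electron affinity than O, contrary to the simple trend — the compact 2p subshell of O repels the added electron more than S's larger 3p does.
Tabulated electron affinity (kJ/mol): O 141, P 72, S 200, Br 325, Sn 107.
So from highest to lowest: Br > S > O > Sn > P.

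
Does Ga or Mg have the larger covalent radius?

Mg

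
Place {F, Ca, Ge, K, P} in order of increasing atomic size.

F is in period 2, group 17; P is in period 3, group 15; K is in period 4, group 1; Ca is in period 4, group 2; Ge is in period 4, group 14.
Across a period the added protons contract the valence shell; down a group each new principal shell makes the atom larger.
These span different periods and groups, so the two trends combine.
P > F: both effects reinforce here, so P is clearly the larger of the two.
Ge > P: relative to P, both the across-period and down-group shifts push Ge's atomic radius up.
Ca > Ge: Ca lies to the left of Ge in period 4, so the across-period effect alone puts Ca larger.
K > Ca: K lies to the left of Ca in period 4, so the across-period effect alone puts K larger.
Tabulated atomic radius (pm): F 64, P 111, K 196, Ca 171, Ge 121.
So from smallest to largest: F < P < Ge < Ca < K.

F < P < Ge < Ca < K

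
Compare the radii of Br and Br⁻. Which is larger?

Forming Br⁻ adds 1 electron to Br. More electron–electron repulsion in the same shell, with unchanged nuclear charge, lets the cloud expand.
An anion is larger than its parent atom: Br⁻ > Br.

Br⁻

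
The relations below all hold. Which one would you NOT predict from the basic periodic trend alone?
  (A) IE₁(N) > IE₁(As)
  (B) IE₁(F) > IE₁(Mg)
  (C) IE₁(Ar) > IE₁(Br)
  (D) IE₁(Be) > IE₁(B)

The general trend: IE₁ increases across a period and decreases down a group.
(A) N (period 2, group 15) vs As (period 4, group 15): the stated order agrees with the simple trend.
(B) F (period 2, group 17) vs Mg (period 3, group 2): the stated order agrees with the simple trend.
(C) Ar (period 3, group 18) vs Br (period 4, group 17): the stated order agrees with the simple trend.
(D) Be (period 2, group 2) vs B (period 2, group 13): the stated order contradicts the simple trend.
The exception is (D): removing B's lone 2p electron is easier than breaking Be's filled 2s².

(D)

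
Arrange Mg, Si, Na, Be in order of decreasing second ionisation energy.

Na > Be > Si > Mg

IE_2 is the cost of taking one more electron from the +1 cation: Mg⁺ still has 1 valence electron; Si⁺ still has 3 valence electrons; Na⁺ is the bare [Ne] core; Be⁺ still has 1 valence electron.
Pulling an electron out of a noble-gas core costs far more than removing a remaining valence electron, so Na sits at the high end of IE_2.
Valence configurations: Mg⁺ [Ne]3s¹, Si⁺ [Ne]3s²3p¹, Be⁺ [He]2s¹.
Tabulated IE_2 (kJ/mol): Mg 1451, Si 1577, Na 4562, Be 1757.
Hence IE_2: Mg < Si < Be < Na.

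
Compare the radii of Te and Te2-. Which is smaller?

Forming Te2- adds 2 electrons to Te. More electron–electron repulsion in the same shell, with unchanged nuclear charge, lets the cloud expand.
An anion is larger than its parent atom: Te2- > Te.

Te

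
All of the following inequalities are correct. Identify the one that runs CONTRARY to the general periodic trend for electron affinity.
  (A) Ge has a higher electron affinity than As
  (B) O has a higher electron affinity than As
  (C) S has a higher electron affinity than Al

The general trend: electron affinity increases across a period and decreases down a group.
(A) Ge (period 4, group 14) vs As (period 4, group 15): the stated order contradicts the simple trend.
(B) O (period 2, group 16) vs As (period 4, group 15): the stated order agrees with the simple trend.
(C) S (period 3, group 16) vs Al (period 3, group 13): the stated order agrees with the simple trend.
The exception is (A): adding an electron to As's half-filled 4p³ is unfavourable, so Ge (4p²) has the more exothermic EA.

(A)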